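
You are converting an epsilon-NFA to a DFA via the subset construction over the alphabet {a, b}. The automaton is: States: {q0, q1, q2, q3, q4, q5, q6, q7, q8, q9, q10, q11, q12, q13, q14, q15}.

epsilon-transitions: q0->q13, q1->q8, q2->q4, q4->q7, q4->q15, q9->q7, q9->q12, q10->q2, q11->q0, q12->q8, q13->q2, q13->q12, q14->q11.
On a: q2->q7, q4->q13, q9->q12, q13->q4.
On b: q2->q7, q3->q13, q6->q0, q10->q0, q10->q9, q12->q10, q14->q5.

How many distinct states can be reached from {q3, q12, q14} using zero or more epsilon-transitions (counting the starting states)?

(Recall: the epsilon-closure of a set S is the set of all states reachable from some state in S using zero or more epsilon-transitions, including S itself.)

11

Start with {q3, q12, q14}.
From q12 via epsilon: add q8.
From q14 via epsilon: add q11.
From q11 via epsilon: add q0.
From q0 via epsilon: add q13.
From q13 via epsilon: add q2.
From q2 via epsilon: add q4.
From q4 via epsilon: add q7, q15.
epsilon-closure = {q0, q2, q3, q4, q7, q8, q11, q12, q13, q14, q15}, which has 11 states.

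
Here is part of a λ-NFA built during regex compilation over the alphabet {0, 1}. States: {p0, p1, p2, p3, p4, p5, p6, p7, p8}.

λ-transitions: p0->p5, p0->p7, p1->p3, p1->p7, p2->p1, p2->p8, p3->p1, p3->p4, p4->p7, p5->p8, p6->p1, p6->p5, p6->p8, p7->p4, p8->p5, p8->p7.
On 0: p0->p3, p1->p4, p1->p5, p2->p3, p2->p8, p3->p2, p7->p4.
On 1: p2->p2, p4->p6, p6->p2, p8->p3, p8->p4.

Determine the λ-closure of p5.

{p4, p5, p7, p8}

Start with {p5}.
From p5 via λ: add p8.
From p8 via λ: add p7.
From p7 via λ: add p4.
No new states can be added; the closed set is {p4, p5, p7, p8}.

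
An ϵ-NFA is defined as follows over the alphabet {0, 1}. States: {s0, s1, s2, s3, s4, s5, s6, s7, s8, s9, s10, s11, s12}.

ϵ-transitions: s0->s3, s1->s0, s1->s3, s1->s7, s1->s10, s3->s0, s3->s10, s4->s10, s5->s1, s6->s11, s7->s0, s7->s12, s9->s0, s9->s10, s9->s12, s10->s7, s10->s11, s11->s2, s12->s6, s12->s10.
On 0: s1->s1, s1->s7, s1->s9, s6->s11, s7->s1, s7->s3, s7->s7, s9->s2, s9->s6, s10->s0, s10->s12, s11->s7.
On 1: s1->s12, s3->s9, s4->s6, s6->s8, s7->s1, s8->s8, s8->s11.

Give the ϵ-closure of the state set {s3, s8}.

{s0, s2, s3, s6, s7, s8, s10, s11, s12}

Start with {s3, s8}.
From s3 via ϵ: add s0, s10.
From s10 via ϵ: add s7, s11.
From s7 via ϵ: add s12.
From s11 via ϵ: add s2.
From s12 via ϵ: add s6.
No new states can be added; the closed set is {s0, s2, s3, s6, s7, s8, s10, s11, s12}.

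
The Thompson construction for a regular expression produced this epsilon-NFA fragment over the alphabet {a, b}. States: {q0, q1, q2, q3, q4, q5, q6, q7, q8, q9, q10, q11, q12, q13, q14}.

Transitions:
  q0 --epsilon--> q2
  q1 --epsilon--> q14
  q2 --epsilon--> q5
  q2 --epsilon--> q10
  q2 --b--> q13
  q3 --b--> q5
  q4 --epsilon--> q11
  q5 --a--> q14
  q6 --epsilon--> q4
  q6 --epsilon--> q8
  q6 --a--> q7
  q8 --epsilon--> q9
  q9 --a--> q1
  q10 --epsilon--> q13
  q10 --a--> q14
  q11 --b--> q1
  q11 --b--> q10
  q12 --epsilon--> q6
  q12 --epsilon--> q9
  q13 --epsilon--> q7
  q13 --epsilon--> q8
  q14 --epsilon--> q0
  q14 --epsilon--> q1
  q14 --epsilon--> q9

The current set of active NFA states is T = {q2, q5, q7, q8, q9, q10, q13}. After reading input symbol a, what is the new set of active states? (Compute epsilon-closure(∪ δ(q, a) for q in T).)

q5 on a → {q14}.
q9 on a → {q1}.
q10 on a → {q14}.
No a-transition from q2, q7, q8, q13.
Union after reading a: {q1, q14}.
Now take the epsilon-closure:
From q14 via epsilon: add q0, q9.
From q0 via epsilon: add q2.
From q2 via epsilon: add q5, q10.
From q10 via epsilon: add q13.
From q13 via epsilon: add q7, q8.
No new states can be added; the closed set is {q0, q1, q2, q5, q7, q8, q9, q10, q13, q14}.

{q0, q1, q2, q5, q7, q8, q9, q10, q13, q14}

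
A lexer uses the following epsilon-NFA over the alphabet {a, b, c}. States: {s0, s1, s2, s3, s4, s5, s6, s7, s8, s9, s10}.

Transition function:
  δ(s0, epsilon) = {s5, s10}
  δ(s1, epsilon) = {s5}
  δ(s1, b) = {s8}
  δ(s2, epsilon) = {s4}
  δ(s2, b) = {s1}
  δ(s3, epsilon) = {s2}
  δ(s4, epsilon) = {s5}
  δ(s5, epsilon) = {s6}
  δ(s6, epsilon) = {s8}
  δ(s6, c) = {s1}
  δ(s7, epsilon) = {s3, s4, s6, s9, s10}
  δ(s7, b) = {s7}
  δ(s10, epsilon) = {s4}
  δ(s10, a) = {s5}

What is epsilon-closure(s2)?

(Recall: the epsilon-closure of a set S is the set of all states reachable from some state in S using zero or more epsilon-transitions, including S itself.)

{s2, s4, s5, s6, s8}

Start with {s2}.
From s2 via epsilon: add s4.
From s4 via epsilon: add s5.
From s5 via epsilon: add s6.
From s6 via epsilon: add s8.
No new states can be added; the closed set is {s2, s4, s5, s6, s8}.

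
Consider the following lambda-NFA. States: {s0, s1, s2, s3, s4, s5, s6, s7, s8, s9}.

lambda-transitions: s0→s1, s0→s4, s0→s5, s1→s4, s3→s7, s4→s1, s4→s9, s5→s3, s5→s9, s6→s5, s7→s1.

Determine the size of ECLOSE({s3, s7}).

Start with {s3, s7}.
From s7 via lambda: add s1.
From s1 via lambda: add s4.
From s4 via lambda: add s9.
lambda-closure = {s1, s3, s4, s7, s9}, which has 5 states.

5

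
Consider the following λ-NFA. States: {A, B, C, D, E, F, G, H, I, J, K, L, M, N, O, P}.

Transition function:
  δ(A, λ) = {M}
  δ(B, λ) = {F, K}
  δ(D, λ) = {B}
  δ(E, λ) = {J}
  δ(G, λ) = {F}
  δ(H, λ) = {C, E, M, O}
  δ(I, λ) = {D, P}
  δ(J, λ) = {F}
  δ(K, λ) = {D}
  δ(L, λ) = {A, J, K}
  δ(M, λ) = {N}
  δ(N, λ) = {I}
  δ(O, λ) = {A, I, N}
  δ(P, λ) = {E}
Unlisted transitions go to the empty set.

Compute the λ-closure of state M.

Start with {M}.
From M via λ: add N.
From N via λ: add I.
From I via λ: add D, P.
From D via λ: add B.
From P via λ: add E.
From B via λ: add F, K.
From E via λ: add J.
No new states can be added; the closed set is {B, D, E, F, I, J, K, M, N, P}.

{B, D, E, F, I, J, K, M, N, P}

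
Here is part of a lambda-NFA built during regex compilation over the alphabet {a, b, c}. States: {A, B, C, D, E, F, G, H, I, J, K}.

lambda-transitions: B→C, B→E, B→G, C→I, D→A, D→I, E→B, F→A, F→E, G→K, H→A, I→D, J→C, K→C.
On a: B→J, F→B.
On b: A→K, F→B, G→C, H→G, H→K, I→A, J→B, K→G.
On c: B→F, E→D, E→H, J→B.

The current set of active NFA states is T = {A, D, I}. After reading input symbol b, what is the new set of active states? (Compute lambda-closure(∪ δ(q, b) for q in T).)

A on b → {K}.
I on b → {A}.
No b-transition from D.
Union after reading b: {A, K}.
Now take the lambda-closure:
From K via lambda: add C.
From C via lambda: add I.
From I via lambda: add D.
No new states can be added; the closed set is {A, C, D, I, K}.

{A, C, D, I, K}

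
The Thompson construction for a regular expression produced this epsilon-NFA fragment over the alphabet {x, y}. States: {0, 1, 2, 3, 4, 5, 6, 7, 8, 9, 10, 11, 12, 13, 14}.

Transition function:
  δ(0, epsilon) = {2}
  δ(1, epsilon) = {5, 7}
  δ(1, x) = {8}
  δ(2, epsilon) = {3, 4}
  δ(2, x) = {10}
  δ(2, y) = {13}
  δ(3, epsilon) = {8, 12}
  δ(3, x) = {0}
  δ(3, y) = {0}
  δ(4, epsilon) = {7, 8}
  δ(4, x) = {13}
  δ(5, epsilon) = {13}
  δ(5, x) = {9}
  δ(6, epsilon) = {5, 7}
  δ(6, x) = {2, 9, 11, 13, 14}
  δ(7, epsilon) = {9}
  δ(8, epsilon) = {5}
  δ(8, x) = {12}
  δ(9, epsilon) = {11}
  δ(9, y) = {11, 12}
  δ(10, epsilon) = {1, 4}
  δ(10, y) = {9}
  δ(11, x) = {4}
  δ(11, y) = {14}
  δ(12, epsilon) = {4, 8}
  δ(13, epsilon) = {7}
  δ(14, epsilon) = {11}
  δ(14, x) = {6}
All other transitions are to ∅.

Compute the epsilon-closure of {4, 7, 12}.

Start with {4, 7, 12}.
From 4 via epsilon: add 8.
From 7 via epsilon: add 9.
From 8 via epsilon: add 5.
From 9 via epsilon: add 11.
From 5 via epsilon: add 13.
No new states can be added; the closed set is {4, 5, 7, 8, 9, 11, 12, 13}.

{4, 5, 7, 8, 9, 11, 12, 13}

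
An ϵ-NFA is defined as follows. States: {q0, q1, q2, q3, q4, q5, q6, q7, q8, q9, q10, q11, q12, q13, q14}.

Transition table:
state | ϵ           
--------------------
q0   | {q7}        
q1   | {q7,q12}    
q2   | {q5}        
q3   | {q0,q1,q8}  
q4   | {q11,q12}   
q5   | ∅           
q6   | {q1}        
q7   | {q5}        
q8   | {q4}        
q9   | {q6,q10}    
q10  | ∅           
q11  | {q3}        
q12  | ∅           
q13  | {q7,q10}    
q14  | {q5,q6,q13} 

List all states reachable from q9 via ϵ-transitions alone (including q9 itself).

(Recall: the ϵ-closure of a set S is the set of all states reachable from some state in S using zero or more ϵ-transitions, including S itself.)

Start with {q9}.
From q9 via ϵ: add q6, q10.
From q6 via ϵ: add q1.
From q1 via ϵ: add q7, q12.
From q7 via ϵ: add q5.
No new states can be added; the closed set is {q1, q5, q6, q7, q9, q10, q12}.

{q1, q5, q6, q7, q9, q10, q12}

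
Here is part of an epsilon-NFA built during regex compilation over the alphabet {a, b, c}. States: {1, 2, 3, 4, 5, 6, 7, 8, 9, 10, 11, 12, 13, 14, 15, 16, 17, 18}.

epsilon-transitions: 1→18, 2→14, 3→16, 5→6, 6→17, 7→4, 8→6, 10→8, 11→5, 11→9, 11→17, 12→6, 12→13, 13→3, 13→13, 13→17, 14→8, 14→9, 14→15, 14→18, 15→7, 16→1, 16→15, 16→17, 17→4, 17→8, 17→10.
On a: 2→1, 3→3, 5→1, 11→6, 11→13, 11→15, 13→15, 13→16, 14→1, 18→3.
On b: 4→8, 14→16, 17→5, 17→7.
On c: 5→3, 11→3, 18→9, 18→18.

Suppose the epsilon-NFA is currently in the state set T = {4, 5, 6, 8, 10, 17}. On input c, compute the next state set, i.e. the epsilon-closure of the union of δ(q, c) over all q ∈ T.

5 on c → {3}.
No c-transition from 4, 6, 8, 10, 17.
Union after reading c: {3}.
Now take the epsilon-closure:
From 3 via epsilon: add 16.
From 16 via epsilon: add 1, 15, 17.
From 1 via epsilon: add 18.
From 15 via epsilon: add 7.
From 17 via epsilon: add 4, 8, 10.
From 8 via epsilon: add 6.
No new states can be added; the closed set is {1, 3, 4, 6, 7, 8, 10, 15, 16, 17, 18}.

{1, 3, 4, 6, 7, 8, 10, 15, 16, 17, 18}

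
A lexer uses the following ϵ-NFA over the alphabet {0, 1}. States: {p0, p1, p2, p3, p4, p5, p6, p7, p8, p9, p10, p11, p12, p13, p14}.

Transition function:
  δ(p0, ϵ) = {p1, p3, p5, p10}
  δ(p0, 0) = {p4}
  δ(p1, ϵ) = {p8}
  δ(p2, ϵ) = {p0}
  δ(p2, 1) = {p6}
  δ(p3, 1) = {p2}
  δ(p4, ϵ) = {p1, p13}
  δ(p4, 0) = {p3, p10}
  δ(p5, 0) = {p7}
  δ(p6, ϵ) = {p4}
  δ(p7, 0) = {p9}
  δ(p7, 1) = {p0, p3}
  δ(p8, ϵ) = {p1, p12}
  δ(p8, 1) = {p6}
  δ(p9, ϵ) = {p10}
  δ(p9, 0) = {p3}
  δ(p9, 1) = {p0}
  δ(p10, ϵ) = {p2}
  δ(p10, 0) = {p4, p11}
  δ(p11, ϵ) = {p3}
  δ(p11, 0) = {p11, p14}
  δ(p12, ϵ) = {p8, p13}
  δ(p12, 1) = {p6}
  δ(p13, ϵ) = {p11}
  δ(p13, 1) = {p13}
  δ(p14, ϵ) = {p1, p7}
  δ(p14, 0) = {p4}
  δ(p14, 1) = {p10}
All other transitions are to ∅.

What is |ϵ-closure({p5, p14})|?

9

Start with {p5, p14}.
From p14 via ϵ: add p1, p7.
From p1 via ϵ: add p8.
From p8 via ϵ: add p12.
From p12 via ϵ: add p13.
From p13 via ϵ: add p11.
From p11 via ϵ: add p3.
ϵ-closure = {p1, p3, p5, p7, p8, p11, p12, p13, p14}, which has 9 states.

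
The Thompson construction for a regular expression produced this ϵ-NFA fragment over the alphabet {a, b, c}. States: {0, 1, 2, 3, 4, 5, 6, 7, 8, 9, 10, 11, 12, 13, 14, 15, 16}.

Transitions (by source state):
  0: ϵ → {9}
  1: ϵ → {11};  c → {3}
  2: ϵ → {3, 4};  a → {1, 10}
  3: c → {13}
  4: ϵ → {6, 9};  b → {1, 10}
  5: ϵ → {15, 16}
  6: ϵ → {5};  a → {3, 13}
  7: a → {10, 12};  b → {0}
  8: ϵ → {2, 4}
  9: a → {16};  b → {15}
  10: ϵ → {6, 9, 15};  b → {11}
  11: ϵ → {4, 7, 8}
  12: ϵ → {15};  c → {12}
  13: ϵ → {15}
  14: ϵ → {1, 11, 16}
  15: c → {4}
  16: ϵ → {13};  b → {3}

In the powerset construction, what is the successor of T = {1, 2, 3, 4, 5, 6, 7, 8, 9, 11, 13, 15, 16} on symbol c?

1 on c → {3}.
3 on c → {13}.
15 on c → {4}.
No c-transition from 2, 4, 5, 6, 7, 8, 9, 11, 13, 16.
Union after reading c: {3, 4, 13}.
Now take the ϵ-closure:
From 4 via ϵ: add 6, 9.
From 13 via ϵ: add 15.
From 6 via ϵ: add 5.
From 5 via ϵ: add 16.
No new states can be added; the closed set is {3, 4, 5, 6, 9, 13, 15, 16}.

{3, 4, 5, 6, 9, 13, 15, 16}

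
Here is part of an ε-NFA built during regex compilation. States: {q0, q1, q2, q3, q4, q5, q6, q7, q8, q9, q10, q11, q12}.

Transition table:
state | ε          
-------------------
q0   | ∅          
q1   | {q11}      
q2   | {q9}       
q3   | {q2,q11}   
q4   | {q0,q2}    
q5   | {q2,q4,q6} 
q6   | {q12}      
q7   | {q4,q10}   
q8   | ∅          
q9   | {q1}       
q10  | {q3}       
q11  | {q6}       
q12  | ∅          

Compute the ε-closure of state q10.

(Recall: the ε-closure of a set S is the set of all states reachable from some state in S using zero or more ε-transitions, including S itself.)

{q1, q2, q3, q6, q9, q10, q11, q12}

Start with {q10}.
From q10 via ε: add q3.
From q3 via ε: add q2, q11.
From q2 via ε: add q9.
From q11 via ε: add q6.
From q6 via ε: add q12.
From q9 via ε: add q1.
No new states can be added; the closed set is {q1, q2, q3, q6, q9, q10, q11, q12}.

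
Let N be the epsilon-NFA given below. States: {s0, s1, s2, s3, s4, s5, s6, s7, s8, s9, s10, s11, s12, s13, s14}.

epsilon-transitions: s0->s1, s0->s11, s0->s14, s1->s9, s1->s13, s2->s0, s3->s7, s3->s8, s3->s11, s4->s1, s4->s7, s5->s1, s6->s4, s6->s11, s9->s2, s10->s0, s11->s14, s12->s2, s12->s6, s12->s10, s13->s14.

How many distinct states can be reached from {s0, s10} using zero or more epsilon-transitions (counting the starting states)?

8

Start with {s0, s10}.
From s0 via epsilon: add s1, s11, s14.
From s1 via epsilon: add s9, s13.
From s9 via epsilon: add s2.
epsilon-closure = {s0, s1, s2, s9, s10, s11, s13, s14}, which has 8 states.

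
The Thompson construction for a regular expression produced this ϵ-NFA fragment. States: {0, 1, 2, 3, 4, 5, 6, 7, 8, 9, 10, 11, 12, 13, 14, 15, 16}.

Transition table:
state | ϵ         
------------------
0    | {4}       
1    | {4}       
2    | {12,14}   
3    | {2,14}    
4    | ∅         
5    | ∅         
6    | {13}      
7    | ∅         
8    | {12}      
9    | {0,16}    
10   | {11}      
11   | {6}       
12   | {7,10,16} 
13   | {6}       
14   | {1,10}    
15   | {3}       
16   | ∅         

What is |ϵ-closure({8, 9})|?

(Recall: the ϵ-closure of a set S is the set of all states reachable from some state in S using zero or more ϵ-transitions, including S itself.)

11

Start with {8, 9}.
From 8 via ϵ: add 12.
From 9 via ϵ: add 0, 16.
From 0 via ϵ: add 4.
From 12 via ϵ: add 7, 10.
From 10 via ϵ: add 11.
From 11 via ϵ: add 6.
From 6 via ϵ: add 13.
ϵ-closure = {0, 4, 6, 7, 8, 9, 10, 11, 12, 13, 16}, which has 11 states.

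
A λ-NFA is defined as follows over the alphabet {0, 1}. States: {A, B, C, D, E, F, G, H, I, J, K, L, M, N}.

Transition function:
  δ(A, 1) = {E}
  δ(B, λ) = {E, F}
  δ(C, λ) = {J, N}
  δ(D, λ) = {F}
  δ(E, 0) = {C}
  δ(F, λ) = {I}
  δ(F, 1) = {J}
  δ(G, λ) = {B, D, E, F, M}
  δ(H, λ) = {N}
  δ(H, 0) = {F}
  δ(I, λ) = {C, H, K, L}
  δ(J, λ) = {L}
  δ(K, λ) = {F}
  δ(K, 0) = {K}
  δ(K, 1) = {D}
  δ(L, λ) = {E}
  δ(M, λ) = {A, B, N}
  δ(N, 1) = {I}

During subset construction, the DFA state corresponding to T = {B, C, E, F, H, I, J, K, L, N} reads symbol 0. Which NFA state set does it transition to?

E on 0 → {C}.
H on 0 → {F}.
K on 0 → {K}.
No 0-transition from B, C, F, I, J, L, N.
Union after reading 0: {C, F, K}.
Now take the λ-closure:
From C via λ: add J, N.
From F via λ: add I.
From I via λ: add H, L.
From L via λ: add E.
No new states can be added; the closed set is {C, E, F, H, I, J, K, L, N}.

{C, E, F, H, I, J, K, L, N}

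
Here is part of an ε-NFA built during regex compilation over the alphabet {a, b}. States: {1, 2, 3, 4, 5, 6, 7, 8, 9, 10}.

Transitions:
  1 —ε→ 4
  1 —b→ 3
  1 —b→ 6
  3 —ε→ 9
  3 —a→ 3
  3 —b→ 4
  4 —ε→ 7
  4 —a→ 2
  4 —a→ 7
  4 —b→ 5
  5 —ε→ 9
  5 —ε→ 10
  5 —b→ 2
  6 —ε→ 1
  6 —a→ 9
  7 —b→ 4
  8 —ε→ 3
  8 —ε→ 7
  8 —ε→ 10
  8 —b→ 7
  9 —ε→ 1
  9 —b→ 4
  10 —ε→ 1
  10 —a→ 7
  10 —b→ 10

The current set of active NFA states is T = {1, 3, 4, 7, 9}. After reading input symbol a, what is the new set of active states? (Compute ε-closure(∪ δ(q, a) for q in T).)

3 on a → {3}.
4 on a → {2, 7}.
No a-transition from 1, 7, 9.
Union after reading a: {2, 3, 7}.
Now take the ε-closure:
From 3 via ε: add 9.
From 9 via ε: add 1.
From 1 via ε: add 4.
No new states can be added; the closed set is {1, 2, 3, 4, 7, 9}.

{1, 2, 3, 4, 7, 9}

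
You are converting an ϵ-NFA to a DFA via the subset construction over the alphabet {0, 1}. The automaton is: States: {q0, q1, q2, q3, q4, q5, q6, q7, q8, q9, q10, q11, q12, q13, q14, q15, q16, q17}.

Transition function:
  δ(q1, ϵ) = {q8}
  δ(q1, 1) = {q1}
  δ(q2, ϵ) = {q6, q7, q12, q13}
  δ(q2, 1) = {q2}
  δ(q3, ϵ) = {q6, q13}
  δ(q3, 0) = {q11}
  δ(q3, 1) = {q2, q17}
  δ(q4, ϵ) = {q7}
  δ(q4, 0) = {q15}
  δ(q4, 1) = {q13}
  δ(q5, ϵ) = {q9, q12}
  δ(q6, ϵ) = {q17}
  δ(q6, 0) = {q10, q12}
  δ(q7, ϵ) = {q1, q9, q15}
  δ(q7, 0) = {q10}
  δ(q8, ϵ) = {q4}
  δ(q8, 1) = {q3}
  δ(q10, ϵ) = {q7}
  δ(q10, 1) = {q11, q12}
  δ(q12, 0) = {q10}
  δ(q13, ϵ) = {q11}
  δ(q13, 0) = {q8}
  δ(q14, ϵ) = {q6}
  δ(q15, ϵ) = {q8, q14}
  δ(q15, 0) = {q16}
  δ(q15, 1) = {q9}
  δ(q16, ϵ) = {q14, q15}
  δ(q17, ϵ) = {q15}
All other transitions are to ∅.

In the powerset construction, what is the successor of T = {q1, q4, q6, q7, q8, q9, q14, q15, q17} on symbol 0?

q4 on 0 → {q15}.
q6 on 0 → {q10, q12}.
q7 on 0 → {q10}.
q15 on 0 → {q16}.
No 0-transition from q1, q8, q9, q14, q17.
Union after reading 0: {q10, q12, q15, q16}.
Now take the ϵ-closure:
From q10 via ϵ: add q7.
From q15 via ϵ: add q8, q14.
From q7 via ϵ: add q1, q9.
From q8 via ϵ: add q4.
From q14 via ϵ: add q6.
From q6 via ϵ: add q17.
No new states can be added; the closed set is {q1, q4, q6, q7, q8, q9, q10, q12, q14, q15, q16, q17}.

{q1, q4, q6, q7, q8, q9, q10, q12, q14, q15, q16, q17}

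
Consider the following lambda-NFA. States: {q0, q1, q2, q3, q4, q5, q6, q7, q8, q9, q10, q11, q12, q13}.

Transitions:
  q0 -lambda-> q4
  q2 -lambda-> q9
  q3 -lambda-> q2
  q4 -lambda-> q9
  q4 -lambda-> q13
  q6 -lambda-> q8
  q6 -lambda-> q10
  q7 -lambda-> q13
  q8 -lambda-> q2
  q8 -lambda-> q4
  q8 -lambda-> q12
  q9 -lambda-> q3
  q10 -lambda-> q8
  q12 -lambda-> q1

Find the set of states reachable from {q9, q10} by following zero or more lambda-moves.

{q1, q2, q3, q4, q8, q9, q10, q12, q13}

Start with {q9, q10}.
From q9 via lambda: add q3.
From q10 via lambda: add q8.
From q3 via lambda: add q2.
From q8 via lambda: add q4, q12.
From q4 via lambda: add q13.
From q12 via lambda: add q1.
No new states can be added; the closed set is {q1, q2, q3, q4, q8, q9, q10, q12, q13}.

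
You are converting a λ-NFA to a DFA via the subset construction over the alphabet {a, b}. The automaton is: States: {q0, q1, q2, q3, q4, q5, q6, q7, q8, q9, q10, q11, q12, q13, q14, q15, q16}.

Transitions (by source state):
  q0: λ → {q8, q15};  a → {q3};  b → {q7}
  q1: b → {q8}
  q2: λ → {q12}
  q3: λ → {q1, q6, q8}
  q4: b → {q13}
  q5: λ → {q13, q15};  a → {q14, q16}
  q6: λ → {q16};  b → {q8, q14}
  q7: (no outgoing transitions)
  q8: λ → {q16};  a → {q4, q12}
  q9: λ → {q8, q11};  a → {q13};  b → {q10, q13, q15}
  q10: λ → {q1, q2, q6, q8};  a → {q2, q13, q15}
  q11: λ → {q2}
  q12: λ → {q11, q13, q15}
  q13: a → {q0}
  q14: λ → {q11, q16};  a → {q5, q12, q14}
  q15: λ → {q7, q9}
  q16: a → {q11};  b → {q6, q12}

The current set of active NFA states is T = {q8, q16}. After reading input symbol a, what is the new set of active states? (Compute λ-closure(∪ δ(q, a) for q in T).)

{q2, q4, q7, q8, q9, q11, q12, q13, q15, q16}

q8 on a → {q4, q12}.
q16 on a → {q11}.
Union after reading a: {q4, q11, q12}.
Now take the λ-closure:
From q11 via λ: add q2.
From q12 via λ: add q13, q15.
From q15 via λ: add q7, q9.
From q9 via λ: add q8.
From q8 via λ: add q16.
No new states can be added; the closed set is {q2, q4, q7, q8, q9, q11, q12, q13, q15, q16}.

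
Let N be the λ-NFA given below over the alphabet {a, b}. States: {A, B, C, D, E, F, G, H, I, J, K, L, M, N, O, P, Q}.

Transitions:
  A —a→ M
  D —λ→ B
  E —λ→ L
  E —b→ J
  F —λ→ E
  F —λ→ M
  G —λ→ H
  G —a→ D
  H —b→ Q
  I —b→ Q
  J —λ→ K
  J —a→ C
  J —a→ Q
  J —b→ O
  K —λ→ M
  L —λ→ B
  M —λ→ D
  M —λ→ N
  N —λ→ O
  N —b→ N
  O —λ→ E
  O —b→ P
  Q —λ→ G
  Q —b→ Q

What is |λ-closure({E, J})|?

Start with {E, J}.
From E via λ: add L.
From J via λ: add K.
From K via λ: add M.
From L via λ: add B.
From M via λ: add D, N.
From N via λ: add O.
λ-closure = {B, D, E, J, K, L, M, N, O}, which has 9 states.

9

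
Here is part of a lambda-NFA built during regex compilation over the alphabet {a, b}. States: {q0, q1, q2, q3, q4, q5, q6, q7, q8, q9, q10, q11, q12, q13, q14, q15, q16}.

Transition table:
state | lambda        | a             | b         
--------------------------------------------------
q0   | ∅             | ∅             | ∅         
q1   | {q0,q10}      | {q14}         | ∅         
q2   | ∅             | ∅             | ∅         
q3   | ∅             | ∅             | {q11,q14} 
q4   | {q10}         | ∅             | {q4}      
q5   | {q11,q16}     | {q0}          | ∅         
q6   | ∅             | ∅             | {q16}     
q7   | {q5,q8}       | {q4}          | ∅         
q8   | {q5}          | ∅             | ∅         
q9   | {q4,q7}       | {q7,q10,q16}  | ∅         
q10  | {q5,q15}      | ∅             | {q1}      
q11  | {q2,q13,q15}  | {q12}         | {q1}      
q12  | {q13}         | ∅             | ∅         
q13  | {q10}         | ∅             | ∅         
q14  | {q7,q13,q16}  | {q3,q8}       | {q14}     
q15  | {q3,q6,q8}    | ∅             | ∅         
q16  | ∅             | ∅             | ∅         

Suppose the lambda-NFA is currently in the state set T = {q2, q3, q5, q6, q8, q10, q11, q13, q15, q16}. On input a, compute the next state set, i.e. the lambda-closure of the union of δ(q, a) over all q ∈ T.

{q0, q2, q3, q5, q6, q8, q10, q11, q12, q13, q15, q16}

q5 on a → {q0}.
q11 on a → {q12}.
No a-transition from q2, q3, q6, q8, q10, q13, q15, q16.
Union after reading a: {q0, q12}.
Now take the lambda-closure:
From q12 via lambda: add q13.
From q13 via lambda: add q10.
From q10 via lambda: add q5, q15.
From q5 via lambda: add q11, q16.
From q15 via lambda: add q3, q6, q8.
From q11 via lambda: add q2.
No new states can be added; the closed set is {q0, q2, q3, q5, q6, q8, q10, q11, q12, q13, q15, q16}.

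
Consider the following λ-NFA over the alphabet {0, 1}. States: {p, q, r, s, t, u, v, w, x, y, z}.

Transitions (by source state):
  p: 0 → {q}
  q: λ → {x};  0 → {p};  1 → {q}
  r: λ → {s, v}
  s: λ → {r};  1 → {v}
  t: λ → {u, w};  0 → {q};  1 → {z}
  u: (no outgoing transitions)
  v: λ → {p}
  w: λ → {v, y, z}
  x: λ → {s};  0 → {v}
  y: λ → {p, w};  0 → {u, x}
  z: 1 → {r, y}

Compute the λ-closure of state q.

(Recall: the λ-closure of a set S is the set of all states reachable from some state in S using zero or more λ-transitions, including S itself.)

{p, q, r, s, v, x}

Start with {q}.
From q via λ: add x.
From x via λ: add s.
From s via λ: add r.
From r via λ: add v.
From v via λ: add p.
No new states can be added; the closed set is {p, q, r, s, v, x}.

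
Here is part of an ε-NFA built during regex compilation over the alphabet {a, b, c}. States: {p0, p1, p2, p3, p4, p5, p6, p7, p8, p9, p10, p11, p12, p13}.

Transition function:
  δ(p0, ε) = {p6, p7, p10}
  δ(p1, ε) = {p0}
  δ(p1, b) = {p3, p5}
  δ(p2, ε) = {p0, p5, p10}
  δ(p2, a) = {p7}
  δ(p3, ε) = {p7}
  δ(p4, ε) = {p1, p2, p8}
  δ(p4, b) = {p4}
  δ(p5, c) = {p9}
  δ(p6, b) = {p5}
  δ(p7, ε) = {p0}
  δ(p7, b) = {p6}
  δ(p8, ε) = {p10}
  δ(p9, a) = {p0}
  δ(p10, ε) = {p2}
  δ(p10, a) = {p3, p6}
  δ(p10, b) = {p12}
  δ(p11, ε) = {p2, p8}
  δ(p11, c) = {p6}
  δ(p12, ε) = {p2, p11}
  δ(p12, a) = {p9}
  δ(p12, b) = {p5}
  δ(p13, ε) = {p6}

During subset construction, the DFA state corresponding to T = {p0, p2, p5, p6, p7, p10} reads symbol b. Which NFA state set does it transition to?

{p0, p2, p5, p6, p7, p8, p10, p11, p12}

p6 on b → {p5}.
p7 on b → {p6}.
p10 on b → {p12}.
No b-transition from p0, p2, p5.
Union after reading b: {p5, p6, p12}.
Now take the ε-closure:
From p12 via ε: add p2, p11.
From p2 via ε: add p0, p10.
From p11 via ε: add p8.
From p0 via ε: add p7.
No new states can be added; the closed set is {p0, p2, p5, p6, p7, p8, p10, p11, p12}.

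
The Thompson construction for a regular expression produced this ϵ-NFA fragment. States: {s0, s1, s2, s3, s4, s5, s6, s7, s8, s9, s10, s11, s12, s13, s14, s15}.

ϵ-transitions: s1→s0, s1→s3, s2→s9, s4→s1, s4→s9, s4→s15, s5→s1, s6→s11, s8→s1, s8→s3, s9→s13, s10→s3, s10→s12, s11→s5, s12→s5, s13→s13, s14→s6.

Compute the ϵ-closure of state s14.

Start with {s14}.
From s14 via ϵ: add s6.
From s6 via ϵ: add s11.
From s11 via ϵ: add s5.
From s5 via ϵ: add s1.
From s1 via ϵ: add s0, s3.
No new states can be added; the closed set is {s0, s1, s3, s5, s6, s11, s14}.

{s0, s1, s3, s5, s6, s11, s14}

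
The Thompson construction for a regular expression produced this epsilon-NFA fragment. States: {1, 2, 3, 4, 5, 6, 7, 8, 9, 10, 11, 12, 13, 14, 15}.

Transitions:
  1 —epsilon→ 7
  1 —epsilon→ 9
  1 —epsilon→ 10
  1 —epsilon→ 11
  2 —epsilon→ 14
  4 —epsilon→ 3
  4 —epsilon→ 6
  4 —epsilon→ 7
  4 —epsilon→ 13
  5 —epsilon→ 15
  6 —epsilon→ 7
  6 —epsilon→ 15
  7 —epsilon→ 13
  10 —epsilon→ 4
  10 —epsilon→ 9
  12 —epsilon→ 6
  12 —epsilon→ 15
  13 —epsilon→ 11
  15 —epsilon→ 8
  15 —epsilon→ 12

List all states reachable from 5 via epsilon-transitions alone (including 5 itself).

{5, 6, 7, 8, 11, 12, 13, 15}

Start with {5}.
From 5 via epsilon: add 15.
From 15 via epsilon: add 8, 12.
From 12 via epsilon: add 6.
From 6 via epsilon: add 7.
From 7 via epsilon: add 13.
From 13 via epsilon: add 11.
No new states can be added; the closed set is {5, 6, 7, 8, 11, 12, 13, 15}.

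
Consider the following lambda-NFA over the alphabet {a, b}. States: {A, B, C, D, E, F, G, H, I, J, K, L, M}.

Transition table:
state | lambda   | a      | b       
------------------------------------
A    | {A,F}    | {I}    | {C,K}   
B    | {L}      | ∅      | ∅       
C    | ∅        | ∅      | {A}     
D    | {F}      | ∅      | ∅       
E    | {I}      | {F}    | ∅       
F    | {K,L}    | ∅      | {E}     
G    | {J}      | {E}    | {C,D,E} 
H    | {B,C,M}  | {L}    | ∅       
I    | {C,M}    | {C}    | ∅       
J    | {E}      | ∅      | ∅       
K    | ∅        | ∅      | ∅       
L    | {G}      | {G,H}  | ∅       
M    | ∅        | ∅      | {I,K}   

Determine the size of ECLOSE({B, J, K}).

9

Start with {B, J, K}.
From B via lambda: add L.
From J via lambda: add E.
From E via lambda: add I.
From L via lambda: add G.
From I via lambda: add C, M.
lambda-closure = {B, C, E, G, I, J, K, L, M}, which has 9 states.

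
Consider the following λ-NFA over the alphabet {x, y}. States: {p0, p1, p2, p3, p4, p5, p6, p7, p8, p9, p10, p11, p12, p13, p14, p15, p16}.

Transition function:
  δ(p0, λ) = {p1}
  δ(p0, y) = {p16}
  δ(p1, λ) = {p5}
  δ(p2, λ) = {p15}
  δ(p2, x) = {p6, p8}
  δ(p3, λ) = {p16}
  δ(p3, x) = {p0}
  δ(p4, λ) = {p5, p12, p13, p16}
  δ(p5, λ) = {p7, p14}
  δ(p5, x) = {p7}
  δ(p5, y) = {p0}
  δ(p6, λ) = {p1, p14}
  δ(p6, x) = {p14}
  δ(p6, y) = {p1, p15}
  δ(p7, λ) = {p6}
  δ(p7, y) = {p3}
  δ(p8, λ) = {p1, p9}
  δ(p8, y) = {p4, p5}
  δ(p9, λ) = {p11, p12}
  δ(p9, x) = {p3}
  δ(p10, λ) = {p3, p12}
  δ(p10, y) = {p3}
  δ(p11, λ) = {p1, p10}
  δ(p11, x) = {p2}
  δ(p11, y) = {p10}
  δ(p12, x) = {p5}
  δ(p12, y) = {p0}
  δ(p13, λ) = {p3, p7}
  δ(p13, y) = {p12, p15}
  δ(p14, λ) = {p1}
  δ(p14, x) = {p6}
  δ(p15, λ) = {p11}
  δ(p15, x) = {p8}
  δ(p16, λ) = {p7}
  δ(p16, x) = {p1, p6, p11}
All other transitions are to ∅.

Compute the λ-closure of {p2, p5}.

Start with {p2, p5}.
From p2 via λ: add p15.
From p5 via λ: add p7, p14.
From p7 via λ: add p6.
From p14 via λ: add p1.
From p15 via λ: add p11.
From p11 via λ: add p10.
From p10 via λ: add p3, p12.
From p3 via λ: add p16.
No new states can be added; the closed set is {p1, p2, p3, p5, p6, p7, p10, p11, p12, p14, p15, p16}.

{p1, p2, p3, p5, p6, p7, p10, p11, p12, p14, p15, p16}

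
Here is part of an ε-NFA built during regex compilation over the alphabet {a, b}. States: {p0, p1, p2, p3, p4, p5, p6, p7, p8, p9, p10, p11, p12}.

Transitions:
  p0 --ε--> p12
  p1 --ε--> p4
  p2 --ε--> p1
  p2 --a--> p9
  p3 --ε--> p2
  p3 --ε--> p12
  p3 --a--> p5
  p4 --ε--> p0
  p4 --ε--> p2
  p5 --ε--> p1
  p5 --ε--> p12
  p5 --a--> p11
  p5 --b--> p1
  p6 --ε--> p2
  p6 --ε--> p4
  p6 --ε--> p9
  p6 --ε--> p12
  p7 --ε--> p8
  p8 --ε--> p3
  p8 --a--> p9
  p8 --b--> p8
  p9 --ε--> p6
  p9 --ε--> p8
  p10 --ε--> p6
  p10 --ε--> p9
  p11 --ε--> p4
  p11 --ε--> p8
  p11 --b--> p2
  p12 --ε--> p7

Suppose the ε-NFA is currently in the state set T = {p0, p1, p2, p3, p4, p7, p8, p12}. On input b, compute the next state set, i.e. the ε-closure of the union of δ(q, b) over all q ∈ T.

{p0, p1, p2, p3, p4, p7, p8, p12}

p8 on b → {p8}.
No b-transition from p0, p1, p2, p3, p4, p7, p12.
Union after reading b: {p8}.
Now take the ε-closure:
From p8 via ε: add p3.
From p3 via ε: add p2, p12.
From p2 via ε: add p1.
From p12 via ε: add p7.
From p1 via ε: add p4.
From p4 via ε: add p0.
No new states can be added; the closed set is {p0, p1, p2, p3, p4, p7, p8, p12}.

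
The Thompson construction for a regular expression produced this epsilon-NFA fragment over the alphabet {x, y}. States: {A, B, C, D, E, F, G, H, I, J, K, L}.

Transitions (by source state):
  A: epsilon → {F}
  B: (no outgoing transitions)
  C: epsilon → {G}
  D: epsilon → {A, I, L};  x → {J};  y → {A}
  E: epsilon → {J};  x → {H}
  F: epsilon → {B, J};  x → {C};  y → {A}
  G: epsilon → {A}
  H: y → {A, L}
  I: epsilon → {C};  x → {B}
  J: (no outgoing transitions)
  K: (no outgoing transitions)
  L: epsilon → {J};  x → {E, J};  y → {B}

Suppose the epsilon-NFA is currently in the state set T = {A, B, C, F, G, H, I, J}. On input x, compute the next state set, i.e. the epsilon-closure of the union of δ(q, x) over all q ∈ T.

F on x → {C}.
I on x → {B}.
No x-transition from A, B, C, G, H, J.
Union after reading x: {B, C}.
Now take the epsilon-closure:
From C via epsilon: add G.
From G via epsilon: add A.
From A via epsilon: add F.
From F via epsilon: add J.
No new states can be added; the closed set is {A, B, C, F, G, J}.

{A, B, C, F, G, J}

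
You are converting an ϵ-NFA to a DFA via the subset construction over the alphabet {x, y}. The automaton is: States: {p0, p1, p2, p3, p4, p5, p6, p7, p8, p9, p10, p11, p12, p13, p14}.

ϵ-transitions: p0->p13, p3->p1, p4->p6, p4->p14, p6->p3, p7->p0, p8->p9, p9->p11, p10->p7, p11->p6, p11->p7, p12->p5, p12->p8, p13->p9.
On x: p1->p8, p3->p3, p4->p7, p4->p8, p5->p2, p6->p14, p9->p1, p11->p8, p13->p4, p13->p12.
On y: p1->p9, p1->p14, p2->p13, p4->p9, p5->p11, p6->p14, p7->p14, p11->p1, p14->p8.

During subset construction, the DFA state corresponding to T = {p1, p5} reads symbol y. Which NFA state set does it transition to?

{p0, p1, p3, p6, p7, p9, p11, p13, p14}

p1 on y → {p9, p14}.
p5 on y → {p11}.
Union after reading y: {p9, p11, p14}.
Now take the ϵ-closure:
From p11 via ϵ: add p6, p7.
From p6 via ϵ: add p3.
From p7 via ϵ: add p0.
From p0 via ϵ: add p13.
From p3 via ϵ: add p1.
No new states can be added; the closed set is {p0, p1, p3, p6, p7, p9, p11, p13, p14}.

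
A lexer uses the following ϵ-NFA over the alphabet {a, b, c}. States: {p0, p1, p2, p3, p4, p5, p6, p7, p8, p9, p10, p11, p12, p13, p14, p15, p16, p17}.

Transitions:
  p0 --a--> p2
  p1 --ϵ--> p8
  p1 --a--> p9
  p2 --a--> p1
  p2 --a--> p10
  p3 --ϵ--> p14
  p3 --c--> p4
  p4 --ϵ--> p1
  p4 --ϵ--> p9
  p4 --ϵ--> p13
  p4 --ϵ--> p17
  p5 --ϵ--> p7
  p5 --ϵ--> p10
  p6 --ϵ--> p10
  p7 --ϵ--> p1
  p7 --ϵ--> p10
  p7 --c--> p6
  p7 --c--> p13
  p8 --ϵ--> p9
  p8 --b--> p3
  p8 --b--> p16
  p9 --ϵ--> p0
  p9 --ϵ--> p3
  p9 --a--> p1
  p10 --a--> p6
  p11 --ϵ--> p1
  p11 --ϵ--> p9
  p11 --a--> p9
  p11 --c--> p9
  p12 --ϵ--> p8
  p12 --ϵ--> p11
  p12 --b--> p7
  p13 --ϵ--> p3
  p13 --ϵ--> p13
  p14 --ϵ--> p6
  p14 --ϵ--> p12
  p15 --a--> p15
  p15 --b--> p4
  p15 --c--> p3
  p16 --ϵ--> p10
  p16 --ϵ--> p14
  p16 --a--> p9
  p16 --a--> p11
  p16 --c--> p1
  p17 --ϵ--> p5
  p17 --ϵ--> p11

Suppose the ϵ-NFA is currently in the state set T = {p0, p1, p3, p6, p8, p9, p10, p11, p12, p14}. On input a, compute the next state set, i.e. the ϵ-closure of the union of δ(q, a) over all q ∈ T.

p0 on a → {p2}.
p1 on a → {p9}.
p9 on a → {p1}.
p10 on a → {p6}.
p11 on a → {p9}.
No a-transition from p3, p6, p8, p12, p14.
Union after reading a: {p1, p2, p6, p9}.
Now take the ϵ-closure:
From p1 via ϵ: add p8.
From p6 via ϵ: add p10.
From p9 via ϵ: add p0, p3.
From p3 via ϵ: add p14.
From p14 via ϵ: add p12.
From p12 via ϵ: add p11.
No new states can be added; the closed set is {p0, p1, p2, p3, p6, p8, p9, p10, p11, p12, p14}.

{p0, p1, p2, p3, p6, p8, p9, p10, p11, p12, p14}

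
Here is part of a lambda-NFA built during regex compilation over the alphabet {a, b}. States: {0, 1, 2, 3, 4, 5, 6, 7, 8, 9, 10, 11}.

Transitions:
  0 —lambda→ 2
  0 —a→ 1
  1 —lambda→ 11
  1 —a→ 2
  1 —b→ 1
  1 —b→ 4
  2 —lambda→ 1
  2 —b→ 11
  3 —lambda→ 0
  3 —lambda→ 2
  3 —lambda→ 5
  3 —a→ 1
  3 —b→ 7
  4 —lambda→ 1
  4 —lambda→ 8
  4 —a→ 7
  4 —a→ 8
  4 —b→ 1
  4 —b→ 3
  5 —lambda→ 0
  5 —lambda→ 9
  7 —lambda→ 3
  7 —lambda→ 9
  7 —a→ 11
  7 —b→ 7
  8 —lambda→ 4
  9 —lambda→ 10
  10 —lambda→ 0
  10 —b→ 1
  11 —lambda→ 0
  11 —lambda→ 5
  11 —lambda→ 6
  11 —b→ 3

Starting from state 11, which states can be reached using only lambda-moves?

{0, 1, 2, 5, 6, 9, 10, 11}

Start with {11}.
From 11 via lambda: add 0, 5, 6.
From 0 via lambda: add 2.
From 5 via lambda: add 9.
From 2 via lambda: add 1.
From 9 via lambda: add 10.
No new states can be added; the closed set is {0, 1, 2, 5, 6, 9, 10, 11}.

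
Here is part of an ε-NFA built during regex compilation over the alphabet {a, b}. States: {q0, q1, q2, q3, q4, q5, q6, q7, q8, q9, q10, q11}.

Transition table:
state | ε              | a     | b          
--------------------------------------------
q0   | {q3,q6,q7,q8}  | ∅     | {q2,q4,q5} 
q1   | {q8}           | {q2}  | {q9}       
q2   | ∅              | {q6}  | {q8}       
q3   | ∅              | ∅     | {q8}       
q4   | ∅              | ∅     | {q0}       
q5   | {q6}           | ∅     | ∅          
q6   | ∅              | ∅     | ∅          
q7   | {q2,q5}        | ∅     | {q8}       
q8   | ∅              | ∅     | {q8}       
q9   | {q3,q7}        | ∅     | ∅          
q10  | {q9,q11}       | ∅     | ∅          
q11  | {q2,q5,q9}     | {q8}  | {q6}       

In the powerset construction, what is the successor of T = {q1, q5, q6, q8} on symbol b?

{q2, q3, q5, q6, q7, q8, q9}

q1 on b → {q9}.
q8 on b → {q8}.
No b-transition from q5, q6.
Union after reading b: {q8, q9}.
Now take the ε-closure:
From q9 via ε: add q3, q7.
From q7 via ε: add q2, q5.
From q5 via ε: add q6.
No new states can be added; the closed set is {q2, q3, q5, q6, q7, q8, q9}.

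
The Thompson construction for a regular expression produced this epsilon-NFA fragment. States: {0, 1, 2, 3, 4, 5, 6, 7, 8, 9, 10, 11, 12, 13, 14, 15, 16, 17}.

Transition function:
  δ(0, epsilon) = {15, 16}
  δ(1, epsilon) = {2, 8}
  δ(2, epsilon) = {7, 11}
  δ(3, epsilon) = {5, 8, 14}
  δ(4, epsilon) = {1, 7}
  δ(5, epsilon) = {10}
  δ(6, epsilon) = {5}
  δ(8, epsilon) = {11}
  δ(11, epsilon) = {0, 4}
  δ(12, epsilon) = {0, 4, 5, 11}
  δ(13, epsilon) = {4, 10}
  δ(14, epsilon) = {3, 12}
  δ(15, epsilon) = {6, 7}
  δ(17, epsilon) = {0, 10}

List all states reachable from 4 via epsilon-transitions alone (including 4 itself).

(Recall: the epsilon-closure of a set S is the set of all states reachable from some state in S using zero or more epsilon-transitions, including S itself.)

{0, 1, 2, 4, 5, 6, 7, 8, 10, 11, 15, 16}

Start with {4}.
From 4 via epsilon: add 1, 7.
From 1 via epsilon: add 2, 8.
From 2 via epsilon: add 11.
From 11 via epsilon: add 0.
From 0 via epsilon: add 15, 16.
From 15 via epsilon: add 6.
From 6 via epsilon: add 5.
From 5 via epsilon: add 10.
No new states can be added; the closed set is {0, 1, 2, 4, 5, 6, 7, 8, 10, 11, 15, 16}.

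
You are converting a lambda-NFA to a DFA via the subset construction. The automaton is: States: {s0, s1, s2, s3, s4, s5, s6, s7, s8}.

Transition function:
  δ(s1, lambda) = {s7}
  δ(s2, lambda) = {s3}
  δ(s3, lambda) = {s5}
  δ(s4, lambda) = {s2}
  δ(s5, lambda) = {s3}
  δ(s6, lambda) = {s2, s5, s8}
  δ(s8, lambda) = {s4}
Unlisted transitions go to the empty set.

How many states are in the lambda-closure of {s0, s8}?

Start with {s0, s8}.
From s8 via lambda: add s4.
From s4 via lambda: add s2.
From s2 via lambda: add s3.
From s3 via lambda: add s5.
lambda-closure = {s0, s2, s3, s4, s5, s8}, which has 6 states.

6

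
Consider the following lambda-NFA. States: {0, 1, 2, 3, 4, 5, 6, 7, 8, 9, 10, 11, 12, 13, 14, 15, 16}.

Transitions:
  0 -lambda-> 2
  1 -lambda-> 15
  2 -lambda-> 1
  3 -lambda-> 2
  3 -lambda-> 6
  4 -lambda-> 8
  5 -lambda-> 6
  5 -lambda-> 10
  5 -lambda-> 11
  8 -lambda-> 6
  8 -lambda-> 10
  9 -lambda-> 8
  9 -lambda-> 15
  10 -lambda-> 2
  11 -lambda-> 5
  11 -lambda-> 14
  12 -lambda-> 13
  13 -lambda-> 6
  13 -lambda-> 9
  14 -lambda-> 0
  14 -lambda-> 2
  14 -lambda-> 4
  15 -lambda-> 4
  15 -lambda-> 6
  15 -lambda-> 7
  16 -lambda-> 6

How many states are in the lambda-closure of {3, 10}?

Start with {3, 10}.
From 3 via lambda: add 2, 6.
From 2 via lambda: add 1.
From 1 via lambda: add 15.
From 15 via lambda: add 4, 7.
From 4 via lambda: add 8.
lambda-closure = {1, 2, 3, 4, 6, 7, 8, 10, 15}, which has 9 states.

9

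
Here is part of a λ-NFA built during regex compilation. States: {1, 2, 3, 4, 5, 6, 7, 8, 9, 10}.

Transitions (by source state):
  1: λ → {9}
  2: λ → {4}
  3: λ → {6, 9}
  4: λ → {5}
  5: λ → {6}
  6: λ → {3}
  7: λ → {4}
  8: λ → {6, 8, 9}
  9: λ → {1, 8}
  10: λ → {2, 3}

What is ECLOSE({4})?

{1, 3, 4, 5, 6, 8, 9}

Start with {4}.
From 4 via λ: add 5.
From 5 via λ: add 6.
From 6 via λ: add 3.
From 3 via λ: add 9.
From 9 via λ: add 1, 8.
No new states can be added; the closed set is {1, 3, 4, 5, 6, 8, 9}.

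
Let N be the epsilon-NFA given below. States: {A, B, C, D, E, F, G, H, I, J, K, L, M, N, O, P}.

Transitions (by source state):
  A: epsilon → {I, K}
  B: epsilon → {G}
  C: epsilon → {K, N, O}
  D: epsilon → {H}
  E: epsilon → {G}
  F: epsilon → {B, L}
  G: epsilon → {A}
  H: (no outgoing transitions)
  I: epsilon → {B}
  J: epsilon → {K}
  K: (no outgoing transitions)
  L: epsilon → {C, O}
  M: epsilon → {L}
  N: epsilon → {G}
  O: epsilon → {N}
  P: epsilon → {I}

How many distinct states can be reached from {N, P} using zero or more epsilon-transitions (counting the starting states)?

Start with {N, P}.
From N via epsilon: add G.
From P via epsilon: add I.
From G via epsilon: add A.
From I via epsilon: add B.
From A via epsilon: add K.
epsilon-closure = {A, B, G, I, K, N, P}, which has 7 states.

7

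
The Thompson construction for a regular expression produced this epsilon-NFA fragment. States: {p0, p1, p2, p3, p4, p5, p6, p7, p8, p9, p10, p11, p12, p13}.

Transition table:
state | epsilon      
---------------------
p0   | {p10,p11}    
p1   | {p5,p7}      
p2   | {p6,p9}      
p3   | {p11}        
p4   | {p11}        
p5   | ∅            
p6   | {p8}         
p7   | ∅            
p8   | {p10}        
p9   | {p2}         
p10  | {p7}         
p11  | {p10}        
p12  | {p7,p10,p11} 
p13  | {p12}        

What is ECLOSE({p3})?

Start with {p3}.
From p3 via epsilon: add p11.
From p11 via epsilon: add p10.
From p10 via epsilon: add p7.
No new states can be added; the closed set is {p3, p7, p10, p11}.

{p3, p7, p10, p11}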